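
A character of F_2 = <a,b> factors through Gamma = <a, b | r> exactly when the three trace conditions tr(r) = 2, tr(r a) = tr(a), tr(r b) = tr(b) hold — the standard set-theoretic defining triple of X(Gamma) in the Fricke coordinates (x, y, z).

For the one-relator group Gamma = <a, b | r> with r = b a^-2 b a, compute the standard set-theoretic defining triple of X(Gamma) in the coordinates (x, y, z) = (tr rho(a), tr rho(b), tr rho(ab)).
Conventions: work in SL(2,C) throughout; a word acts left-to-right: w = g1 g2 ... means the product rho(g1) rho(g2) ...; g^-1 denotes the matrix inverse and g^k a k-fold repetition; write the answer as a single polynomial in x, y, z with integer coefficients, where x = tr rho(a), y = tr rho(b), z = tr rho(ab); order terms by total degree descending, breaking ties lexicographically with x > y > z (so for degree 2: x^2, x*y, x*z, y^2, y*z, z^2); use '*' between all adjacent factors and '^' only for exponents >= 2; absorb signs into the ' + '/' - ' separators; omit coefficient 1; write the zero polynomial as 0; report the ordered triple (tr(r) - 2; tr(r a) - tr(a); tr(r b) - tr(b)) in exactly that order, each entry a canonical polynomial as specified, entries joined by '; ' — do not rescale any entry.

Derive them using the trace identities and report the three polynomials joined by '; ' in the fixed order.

trace(b a b) = trace(b)*trace(a b) - trace(a) = y*z - x
trace(b a b a) = trace(b a)*trace(b a) - trace(1)   [split at repeated b] = z^2 - 2
trace(b a b a^-1) = trace(b a b)*trace(a) - trace(b a b a) = x*y*z - x^2 - z^2 + 2
trace(b a^-2 b a) = trace(b a b a^-1)*trace(a) - trace(b a b) = x^2*y*z - x^3 - x*z^2 - y*z + 3*x
reduce: trace(b^2) = trace(b)*trace(b) - trace(1)   [square of b] = y^2 - 2
trace(b a^2 b) = trace(a)*trace(b^2 a) - trace(b^2)   [square of a] = x*y*z - x^2 - y^2 + 2
so trace(b a^2 b a) = trace(a)*trace(b a b a) - trace(b a b)   [square of a] = x*z^2 - y*z - x
so trace(a^-1 b a^2 b) = trace(b a^2 b)*trace(a) - trace(b a^2 b a)   [inverse elimination on a] = x^2*y*z - x^3 - x*y^2 - x*z^2 + y*z + 3*x
trace(b a^-2 b a^2) = trace(a^-1 b a^2 b)*trace(a) - trace(a^-1 b a^2 b a)   [inverse elimination on a] = x^3*y*z - x^4 - x^2*y^2 - x^2*z^2 + 4*x^2 + y^2 - 2
so trace(b a b^2) = trace(b)*trace(a b^2) - trace(a b)   [square of b] = y^2*z - x*y - z
trace(a b a) = trace(a)*trace(b a) - trace(b)   [square of a] = x*z - y
reduce: trace(b a b^2 a) = trace(b)*trace(a b a b) - trace(a b a)   [square of b] = y*z^2 - x*z - y
trace(a^-1 b a b^2) = trace(b a b^2)*trace(a) - trace(b a b^2 a)   [inverse elimination on a] = x*y^2*z - x^2*y - y*z^2 + y
trace(b a^-2 b a b) = trace(a^-1 b a b^2)*trace(a) - trace(a^-1 b a b^2 a)   [inverse elimination on a] = x^2*y^2*z - x^3*y - x*y*z^2 - y^2*z + 2*x*y + z
assemble the triple (trace(r) - 2; trace(r a) - x; trace(r b) - y)

x^2*y*z - x^3 - x*z^2 - y*z + 3*x - 2; x^3*y*z - x^4 - x^2*y^2 - x^2*z^2 + 4*x^2 + y^2 - x - 2; x^2*y^2*z - x^3*y - x*y*z^2 - y^2*z + 2*x*y - y + z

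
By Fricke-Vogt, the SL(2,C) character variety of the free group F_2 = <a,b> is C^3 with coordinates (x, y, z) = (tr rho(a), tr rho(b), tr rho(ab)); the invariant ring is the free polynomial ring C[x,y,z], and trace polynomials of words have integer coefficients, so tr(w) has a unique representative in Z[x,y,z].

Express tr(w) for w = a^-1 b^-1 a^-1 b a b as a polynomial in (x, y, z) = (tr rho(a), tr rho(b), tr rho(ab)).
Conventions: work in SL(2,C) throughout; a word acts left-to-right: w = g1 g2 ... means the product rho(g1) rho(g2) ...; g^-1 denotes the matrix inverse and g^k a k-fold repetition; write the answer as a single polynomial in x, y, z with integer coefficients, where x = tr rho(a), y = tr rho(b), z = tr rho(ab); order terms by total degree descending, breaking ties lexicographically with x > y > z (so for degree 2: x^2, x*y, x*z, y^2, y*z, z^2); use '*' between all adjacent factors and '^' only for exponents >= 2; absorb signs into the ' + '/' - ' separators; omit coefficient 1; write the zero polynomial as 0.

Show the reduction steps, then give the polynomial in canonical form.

x*y*z^2 - x^2*z - y^2*z - z^3 + x*y + 3*z

trace(a b a) = trace(a) * trace(b a) - trace(b) = x*z - y
trace(b a b a) = trace(b a) * trace(b a) - trace(1) = z^2 - 2
use: trace(b a b) = trace(b) * trace(a b) - trace(a) = y*z - x
trace(a b a b a) = trace(a) * trace(b a b a) - trace(b a b) = x*z^2 - y*z - x
trace(a b a b a b) = trace(a b a b) * trace(a b) - trace(b a) = z^3 - 3*z
apply: trace(b a b a b^-1 a) = trace(a b a b a) * trace(b) - trace(a b a b a b) = x*y*z^2 - y^2*z - z^3 - x*y + 3*z
apply: trace(b^-1 a^-1 b a b a) = trace(b a b a b^-1) * trace(a) - trace(b a b a b^-1 a) = -x*y*z^2 + x^2*z + y^2*z + z^3 - 3*z
trace(a^-1 b^-1 a^-1 b a b) = trace(b^-1 a^-1 b a b) * trace(a) - trace(b^-1 a^-1 b a b a) = x*y*z^2 - x^2*z - y^2*z - z^3 + x*y + 3*z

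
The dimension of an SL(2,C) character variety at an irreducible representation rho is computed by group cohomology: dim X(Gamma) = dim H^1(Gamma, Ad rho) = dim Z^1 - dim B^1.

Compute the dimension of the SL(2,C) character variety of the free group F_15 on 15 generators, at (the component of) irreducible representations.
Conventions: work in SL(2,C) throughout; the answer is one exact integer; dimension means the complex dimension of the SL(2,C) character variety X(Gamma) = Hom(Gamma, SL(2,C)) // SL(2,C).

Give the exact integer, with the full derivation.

42

Here Gamma is free of rank 15 — no relator constrains a cocycle.
Z^1(Gamma, Ad rho) = (sl_2)^15: a cocycle is a free choice of one sl_2 vector per generator, so dim Z^1 = 3*15 = 45.
dim B^1 = 3: the coboundary map is injective because an irreducible image has centralizer 0 in sl_2.
Therefore dim X = 45 - 3 = 42.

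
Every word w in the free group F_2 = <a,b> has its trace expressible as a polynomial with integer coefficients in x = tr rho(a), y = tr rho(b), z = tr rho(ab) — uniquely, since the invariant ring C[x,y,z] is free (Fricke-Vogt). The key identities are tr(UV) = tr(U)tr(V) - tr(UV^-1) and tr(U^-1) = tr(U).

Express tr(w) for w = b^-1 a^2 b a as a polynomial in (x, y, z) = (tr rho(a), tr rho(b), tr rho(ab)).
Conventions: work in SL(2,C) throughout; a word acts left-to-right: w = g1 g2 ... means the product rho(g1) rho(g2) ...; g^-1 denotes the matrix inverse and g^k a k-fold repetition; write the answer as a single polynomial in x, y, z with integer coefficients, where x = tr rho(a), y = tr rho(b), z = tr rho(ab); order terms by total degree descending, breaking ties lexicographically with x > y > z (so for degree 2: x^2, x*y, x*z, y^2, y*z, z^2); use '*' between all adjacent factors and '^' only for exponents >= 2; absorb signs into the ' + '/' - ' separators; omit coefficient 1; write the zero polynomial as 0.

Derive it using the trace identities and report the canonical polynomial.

x^2*y*z - x*y^2 - x*z^2 + x

tr(a b a) = tr(a) * tr(b a) - tr(b) = x*z - y
so tr(a^2 b a) = tr(a) * tr(a b a) - tr(a b) = x^2*z - x*y - z
tr(b a b a) = tr(a b) * tr(a b) - tr(1) = z^2 - 2
tr(b a b) = tr(b) * tr(a b) - tr(a) = y*z - x
tr(a^2 b a b) = tr(a) * tr(b a b a) - tr(b a b) = x*z^2 - y*z - x
tr(b^-1 a^2 b a) = tr(a^2 b a) * tr(b) - tr(a^2 b a b) = x^2*y*z - x*y^2 - x*z^2 + x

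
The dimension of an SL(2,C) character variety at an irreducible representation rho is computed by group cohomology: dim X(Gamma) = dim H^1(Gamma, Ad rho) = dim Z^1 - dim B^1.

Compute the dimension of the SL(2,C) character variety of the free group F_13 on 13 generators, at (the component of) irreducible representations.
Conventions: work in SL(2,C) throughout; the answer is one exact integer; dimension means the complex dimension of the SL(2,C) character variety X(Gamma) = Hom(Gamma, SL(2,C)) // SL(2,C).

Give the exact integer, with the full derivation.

36

Here Gamma is free of rank 13 — no relator constrains a cocycle.
So Z^1 = (sl_2)^13 in full: dim Z^1 = 39.
Irreducibility makes the coboundary map sl_2 -> Z^1 injective (trivial centralizer), so dim B^1 = 3.
dim X = dim H^1 = dim Z^1 - dim B^1 = 39 - 3 = 36.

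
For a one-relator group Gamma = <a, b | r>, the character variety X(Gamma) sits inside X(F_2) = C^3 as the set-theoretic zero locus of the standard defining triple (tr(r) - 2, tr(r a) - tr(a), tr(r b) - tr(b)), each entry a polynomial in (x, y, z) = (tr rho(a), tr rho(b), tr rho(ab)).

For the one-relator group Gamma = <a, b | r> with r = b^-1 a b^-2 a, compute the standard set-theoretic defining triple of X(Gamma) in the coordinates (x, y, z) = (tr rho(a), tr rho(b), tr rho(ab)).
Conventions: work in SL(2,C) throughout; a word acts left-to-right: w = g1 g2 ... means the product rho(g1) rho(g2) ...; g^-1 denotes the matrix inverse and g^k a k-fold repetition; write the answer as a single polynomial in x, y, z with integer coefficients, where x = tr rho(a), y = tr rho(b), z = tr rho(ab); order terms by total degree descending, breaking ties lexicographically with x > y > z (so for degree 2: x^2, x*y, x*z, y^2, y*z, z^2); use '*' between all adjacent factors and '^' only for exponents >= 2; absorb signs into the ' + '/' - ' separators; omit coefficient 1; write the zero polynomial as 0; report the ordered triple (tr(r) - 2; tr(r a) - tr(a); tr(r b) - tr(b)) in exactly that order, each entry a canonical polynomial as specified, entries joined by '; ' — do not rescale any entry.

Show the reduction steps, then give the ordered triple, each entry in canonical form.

trace(a^2) = trace(a)*trace(a) - trace(1)   [square of a] = x^2 - 2
next, trace(a^2 b) = trace(a)*trace(b a) - trace(b)   [square of a] = x*z - y
next, trace(a^2 b^-1) = trace(a^2)*trace(b) - trace(a^2 b)   [inverse elimination on b] = x^2*y - x*z - y
trace(a b^-2 a) = trace(a^2 b^-1)*trace(b) - trace(a^2)   [inverse elimination on b] = x^2*y^2 - x*y*z - x^2 - y^2 + 2
trace(a b a b) = trace(b a)*trace(b a) - trace(1)   [split at a repeated b] = z^2 - 2
trace(a b a b^-1) = trace(a b a)*trace(b) - trace(a b a b)   [inverse elimination on b] = x*y*z - y^2 - z^2 + 2
and trace(a b^-2 a b) = trace(a b a b^-1)*trace(b) - trace(a b a)   [inverse elimination on b] = x*y^2*z - y^3 - y*z^2 - x*z + 3*y
trace(b^-1 a b^-2 a) = trace(a b^-2 a)*trace(b) - trace(a b^-2 a b)   [inverse elimination on b] = x^2*y^3 - 2*x*y^2*z - x^2*y + y*z^2 + x*z - y
next, trace(a^3) = trace(a)*trace(a^2) - trace(a)   [square of a] = x^3 - 3*x
trace(a^3 b) = trace(a)*trace(a b a) - trace(a b)   [square of a] = x^2*z - x*y - z
trace(b^-1 a^3) = trace(a^3)*trace(b) - trace(a^3 b)   [inverse elimination on b] = x^3*y - x^2*z - 2*x*y + z
trace(a b^-2 a^2) = trace(b^-1 a^3)*trace(b) - trace(b^-1 a^3 b)   [inverse elimination on b] = x^3*y^2 - x^2*y*z - x^3 - 2*x*y^2 + y*z + 3*x
trace(b a b) = trace(b)*trace(a b) - trace(a)   [square of b] = y*z - x
trace(a^2 b a b) = trace(a)*trace(b a b a) - trace(b a b)   [square of a] = x*z^2 - y*z - x
trace(a^2 b a b^-1) = trace(a^2 b a)*trace(b) - trace(a^2 b a b)   [inverse elimination on b] = x^2*y*z - x*y^2 - x*z^2 + x
trace(a b^-2 a^2 b) = trace(a^2 b a b^-1)*trace(b) - trace(a^2 b a)   [inverse elimination on b] = x^2*y^2*z - x*y^3 - x*y*z^2 - x^2*z + 2*x*y + z
next, trace(b^-1 a b^-2 a^2) = trace(a b^-2 a^2)*trace(b) - trace(a b^-2 a^2 b)   [inverse elimination on b] = x^3*y^3 - 2*x^2*y^2*z - x^3*y - x*y^3 + x*y*z^2 + x^2*z + y^2*z + x*y - z
assemble the triple (trace(r) - 2; trace(r a) - x; trace(r b) - y)

x^2*y^3 - 2*x*y^2*z - x^2*y + y*z^2 + x*z - y - 2; x^3*y^3 - 2*x^2*y^2*z - x^3*y - x*y^3 + x*y*z^2 + x^2*z + y^2*z + x*y - x - z; x^2*y^2 - x*y*z - x^2 - y^2 - y + 2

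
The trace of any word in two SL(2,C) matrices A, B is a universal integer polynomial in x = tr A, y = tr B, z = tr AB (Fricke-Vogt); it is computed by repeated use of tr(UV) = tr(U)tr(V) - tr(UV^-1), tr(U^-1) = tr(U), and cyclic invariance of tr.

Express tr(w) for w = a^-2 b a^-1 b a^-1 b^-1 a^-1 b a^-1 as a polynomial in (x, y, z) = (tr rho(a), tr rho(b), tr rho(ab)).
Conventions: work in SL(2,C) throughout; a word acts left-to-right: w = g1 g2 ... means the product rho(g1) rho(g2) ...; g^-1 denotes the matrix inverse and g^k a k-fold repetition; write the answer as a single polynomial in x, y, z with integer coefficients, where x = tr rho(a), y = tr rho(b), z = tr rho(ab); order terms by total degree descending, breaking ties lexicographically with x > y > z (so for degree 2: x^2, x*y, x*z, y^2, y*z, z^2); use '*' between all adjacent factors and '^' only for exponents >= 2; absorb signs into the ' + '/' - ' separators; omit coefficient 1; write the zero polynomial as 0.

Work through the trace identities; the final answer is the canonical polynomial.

x^5*y^3*z - x^4*y^4 - 3*x^4*y^2*z^2 + 3*x^3*y*z^3 + 2*x^4*y^2 + 2*x^2*y^4 + 4*x^2*y^2*z^2 - x^2*z^4 - 5*x^3*y*z - 3*x*y^3*z - 4*x*y*z^3 - 4*x^2*y^2 + 3*x^2*z^2 + y^2*z^2 + z^4 + 9*x*y*z - x^2 - y^2 - 4*z^2 + 2

reduce: tr(b^2) = tr(b)*tr(b) - tr(1)  (reduce the b square) = y^2 - 2
reduce: tr(b^2 a) = tr(b)*tr(a b) - tr(a)  (reduce the b square) = y*z - x
reduce: tr(b a^-1 b) = tr(b^2)*tr(a) - tr(b^2 a)  (eliminate a^-1) = x*y^2 - y*z - x
tr(b a b a) = tr(a b)*tr(a b) - tr(1)  (split on a) = z^2 - 2
tr(b a^-1 b a) = tr(b a b)*tr(a) - tr(b a b a)  (eliminate a^-1) = x*y*z - x^2 - z^2 + 2
so tr(a^-1 b a^-1 b) = tr(b a^-1 b)*tr(a) - tr(b a^-1 b a)  (eliminate a^-1) = x^2*y^2 - 2*x*y*z + z^2 - 2
reduce: tr(a^-1 b a^-2 b) = tr(a^-1 b a^-1 b)*tr(a) - tr(a^-1 b a^-1 b a)  (eliminate a^-1) = x^3*y^2 - 2*x^2*y*z - x*y^2 + x*z^2 + y*z - x
reduce: tr(b a^-2 b) = tr(b^2 a^-1)*tr(a) - tr(b^2)  (eliminate a^-1) = x^2*y^2 - x*y*z - x^2 - y^2 + 2
so tr(b a^-2 b a^-2) = tr(a^-1 b a^-2 b)*tr(a) - tr(a^-1 b a^-2 b a)  (eliminate a^-1) = x^4*y^2 - 2*x^3*y*z - 2*x^2*y^2 + x^2*z^2 + 2*x*y*z + y^2 - 2
tr(a^-1 b a^-3 b a^-1) = tr(b a^-2 b a^-2)*tr(a) - tr(b a^-2 b a^-1)  (eliminate a^-1) = x^5*y^2 - 2*x^4*y*z - 3*x^3*y^2 + x^3*z^2 + 4*x^2*y*z + 2*x*y^2 - x*z^2 - y*z - x
tr(b^3) = tr(b)*tr(b^2) - tr(b)  (reduce the b square) = y^3 - 3*y
so tr(b^3 a) = tr(b)*tr(a b^2) - tr(a b)  (reduce the b square) = y^2*z - x*y - z
reduce: tr(b^3 a^-1) = tr(b^3)*tr(a) - tr(b^3 a)  (eliminate a^-1) = x*y^3 - y^2*z - 2*x*y + z
reduce: tr(b^2 a^-2 b) = tr(b^3 a^-1)*tr(a) - tr(b^3)  (eliminate a^-1) = x^2*y^3 - x*y^2*z - 2*x^2*y - y^3 + x*z + 3*y
tr(a b a) = tr(a)*tr(b a) - tr(b)  (reduce the a square) = x*z - y
tr(b a b^2 a) = tr(b)*tr(a b a b) - tr(a b a)  (reduce the b square) = y*z^2 - x*z - y
tr(a^-1 b a b^2) = tr(b a b^2)*tr(a) - tr(b a b^2 a)  (eliminate a^-1) = x*y^2*z - x^2*y - y*z^2 + y
tr(b^2 a^-2 b a) = tr(a^-1 b a b^2)*tr(a) - tr(a^-1 b a b^2 a)  (eliminate a^-1) = x^2*y^2*z - x^3*y - x*y*z^2 - y^2*z + 2*x*y + z
reduce: tr(b a^-1 b^2 a^-2) = tr(b^2 a^-2 b)*tr(a) - tr(b^2 a^-2 b a)  (eliminate a^-1) = x^3*y^3 - 2*x^2*y^2*z - x^3*y - x*y^3 + x*y*z^2 + x^2*z + y^2*z + x*y - z
so tr(b a^-1 b^2 a) = tr(b^2 a b)*tr(a) - tr(b^2 a b a)  (eliminate a^-1) = x*y^2*z - x^2*y - y*z^2 + y
tr(b a^-1 b^2 a^-1) = tr(b a^-1 b^2)*tr(a) - tr(b a^-1 b^2 a)  (eliminate a^-1) = x^2*y^3 - 2*x*y^2*z - x^2*y + y*z^2 + x*z - y
so tr(b a^-3 b a^-1 b) = tr(b a^-1 b^2 a^-2)*tr(a) - tr(b a^-1 b^2 a^-1)  (eliminate a^-1) = x^4*y^3 - 2*x^3*y^2*z - x^4*y - 2*x^2*y^3 + x^2*y*z^2 + x^3*z + 3*x*y^2*z + 2*x^2*y - y*z^2 - 2*x*z + y
so tr(b^2 a b^2) = tr(b)*tr(b^2 a b) - tr(b^2 a)  (reduce the b square) = y^3*z - x*y^2 - 2*y*z + x
so tr(a^2) = tr(a)*tr(a) - tr(1)  (reduce the a square) = x^2 - 2
tr(a b^2 a) = tr(b)*tr(a^2 b) - tr(a^2)  (reduce the b square) = x*y*z - x^2 - y^2 + 2
reduce: tr(b^2 a b^2 a) = tr(b)*tr(a b^2 a b) - tr(a b^2 a)  (reduce the b square) = y^2*z^2 - 2*x*y*z + x^2 - 2
reduce: tr(b a b^2 a^-1 b) = tr(b^2 a b^2)*tr(a) - tr(b^2 a b^2 a)  (eliminate a^-1) = x*y^3*z - x^2*y^2 - y^2*z^2 + 2
so tr(b a b a b^2) = tr(b)*tr(b a b a b) - tr(b a b a)  (reduce the b square) = y^2*z^2 - x*y*z - y^2 - z^2 + 2
reduce: tr(a b a b a b) = tr(a b a b)*tr(a b) - tr(b a)  (split on a) = z^3 - 3*z
tr(a b a b a) = tr(a)*tr(b a b a) - tr(b a b)  (reduce the a square) = x*z^2 - y*z - x
tr(b a b a b^2 a) = tr(b)*tr(a b a b a b) - tr(a b a b a)  (reduce the b square) = y*z^3 - x*z^2 - 2*y*z + x
tr(b a b^2 a^-1 b a) = tr(b a b a b^2)*tr(a) - tr(b a b a b^2 a)  (eliminate a^-1) = x*y^2*z^2 - x^2*y*z - y*z^3 - x*y^2 + 2*y*z + x
so tr(a^-1 b a^-1 b a b^2) = tr(b a b^2 a^-1 b)*tr(a) - tr(b a b^2 a^-1 b a)  (eliminate a^-1) = x^2*y^3*z - x^3*y^2 - 2*x*y^2*z^2 + x^2*y*z + y*z^3 + x*y^2 - 2*y*z + x
tr(b a^-1 b a b^2) = tr(b a b^3)*tr(a) - tr(b a b^3 a)  (eliminate a^-1) = x*y^3*z - x^2*y^2 - y^2*z^2 - x*y*z + x^2 + y^2 + z^2 - 2
tr(a^-2 b a^-1 b a b^2) = tr(a^-1 b a^-1 b a b^2)*tr(a) - tr(a^-1 b a^-1 b a b^2 a)  (eliminate a^-1) = x^3*y^3*z - x^4*y^2 - 2*x^2*y^2*z^2 + x^3*y*z - x*y^3*z + x*y*z^3 + 2*x^2*y^2 + y^2*z^2 - x*y*z - y^2 - z^2 + 2
so tr(b a^-3 b a^-1 b a b) = tr(a^-2 b a^-1 b a b^2)*tr(a) - tr(a^-2 b a^-1 b a b^2 a)  (eliminate a^-1) = x^4*y^3*z - x^5*y^2 - 2*x^3*y^2*z^2 + x^4*y*z - 2*x^2*y^3*z + x^2*y*z^3 + 3*x^3*y^2 + 3*x*y^2*z^2 - 2*x^2*y*z - y*z^3 - 2*x*y^2 - x*z^2 + 2*y*z + x
reduce: tr(b a b a b a^-1 b) = tr(b^2 a b a b)*tr(a) - tr(b^2 a b a b a)  (eliminate a^-1) = x*y^2*z^2 - x^2*y*z - y*z^3 - x*y^2 + 2*y*z + x
so tr(b a b a b a b a) = tr(a b a b)*tr(a b a b) - tr(1)  (split on a) = z^4 - 4*z^2 + 2
tr(b a b a b a^-1 b a) = tr(b a b a b a b)*tr(a) - tr(b a b a b a b a)  (eliminate a^-1) = x*y*z^3 - x^2*z^2 - z^4 - 2*x*y*z + x^2 + 4*z^2 - 2
tr(a^-1 b a^-1 b a b a b) = tr(b a b a b a^-1 b)*tr(a) - tr(b a b a b a^-1 b a)  (eliminate a^-1) = x^2*y^2*z^2 - x^3*y*z - 2*x*y*z^3 - x^2*y^2 + x^2*z^2 + z^4 + 4*x*y*z - 4*z^2 + 2
tr(a^-2 b a^-1 b a b a b) = tr(a^-1 b a^-1 b a b a b)*tr(a) - tr(a^-1 b a^-1 b a b a b a)  (eliminate a^-1) = x^3*y^2*z^2 - x^4*y*z - 2*x^2*y*z^3 - x^3*y^2 + x^3*z^2 - x*y^2*z^2 + x*z^4 + 5*x^2*y*z + y*z^3 + x*y^2 - 4*x*z^2 - 2*y*z + x
reduce: tr(b a^-3 b a^-1 b a b a) = tr(a^-2 b a^-1 b a b a b)*tr(a) - tr(a^-2 b a^-1 b a b a b a)  (eliminate a^-1) = x^4*y^2*z^2 - x^5*y*z - 2*x^3*y*z^3 - x^4*y^2 + x^4*z^2 - 2*x^2*y^2*z^2 + x^2*z^4 + 6*x^3*y*z + 3*x*y*z^3 + 2*x^2*y^2 - 5*x^2*z^2 - z^4 - 6*x*y*z + x^2 + 4*z^2 - 2
so tr(a^-1 b a^-3 b a^-1 b a b) = tr(b a^-3 b a^-1 b a b)*tr(a) - tr(b a^-3 b a^-1 b a b a)  (eliminate a^-1) = x^5*y^3*z - x^6*y^2 - 3*x^4*y^2*z^2 + 2*x^5*y*z - 2*x^3*y^3*z + 3*x^3*y*z^3 + 4*x^4*y^2 - x^4*z^2 + 5*x^2*y^2*z^2 - x^2*z^4 - 8*x^3*y*z - 4*x*y*z^3 - 4*x^2*y^2 + 4*x^2*z^2 + z^4 + 8*x*y*z - 4*z^2 + 2
so tr(b^-1 a^-1 b a^-3 b a^-1 b a) = tr(a^-1 b a^-3 b a^-1 b a)*tr(b) - tr(a^-1 b a^-3 b a^-1 b a b)  (eliminate b^-1) = -x^5*y^3*z + x^6*y^2 + x^4*y^4 + 3*x^4*y^2*z^2 - 2*x^5*y*z - 3*x^3*y*z^3 - 5*x^4*y^2 + x^4*z^2 - 2*x^2*y^4 - 4*x^2*y^2*z^2 + x^2*z^4 + 9*x^3*y*z + 3*x*y^3*z + 4*x*y*z^3 + 6*x^2*y^2 - 4*x^2*z^2 - y^2*z^2 - z^4 - 10*x*y*z + y^2 + 4*z^2 - 2
tr(a^-2 b a^-1 b a^-1 b^-1 a^-1 b a^-1) = tr(b^-1 a^-1 b a^-3 b a^-1 b)*tr(a) - tr(b^-1 a^-1 b a^-3 b a^-1 b a)  (eliminate a^-1) = x^5*y^3*z - x^4*y^4 - 3*x^4*y^2*z^2 + 3*x^3*y*z^3 + 2*x^4*y^2 + 2*x^2*y^4 + 4*x^2*y^2*z^2 - x^2*z^4 - 5*x^3*y*z - 3*x*y^3*z - 4*x*y*z^3 - 4*x^2*y^2 + 3*x^2*z^2 + y^2*z^2 + z^4 + 9*x*y*z - x^2 - y^2 - 4*z^2 + 2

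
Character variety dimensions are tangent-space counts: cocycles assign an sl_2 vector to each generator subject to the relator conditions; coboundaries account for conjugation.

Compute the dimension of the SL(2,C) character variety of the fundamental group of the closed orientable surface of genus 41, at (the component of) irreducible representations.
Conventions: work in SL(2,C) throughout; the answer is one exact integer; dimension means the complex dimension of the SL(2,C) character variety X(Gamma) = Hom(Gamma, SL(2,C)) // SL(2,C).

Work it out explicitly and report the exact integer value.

240

pi_1 of the closed genus-41 surface has 82 generators bound by the single product-of-commutators relator.
Before the relator condition, cocycle space has dim 3*82 = 246.
H^2 = coker(d_2) is dual to H^0 = 0 at irreducible rho (Poincare duality), so d_2 is onto: dim Z^1 = 243.
dim B^1 = 3 (coboundaries, injective at irreducible rho).
Hence dim X = 243 - 3 = 240.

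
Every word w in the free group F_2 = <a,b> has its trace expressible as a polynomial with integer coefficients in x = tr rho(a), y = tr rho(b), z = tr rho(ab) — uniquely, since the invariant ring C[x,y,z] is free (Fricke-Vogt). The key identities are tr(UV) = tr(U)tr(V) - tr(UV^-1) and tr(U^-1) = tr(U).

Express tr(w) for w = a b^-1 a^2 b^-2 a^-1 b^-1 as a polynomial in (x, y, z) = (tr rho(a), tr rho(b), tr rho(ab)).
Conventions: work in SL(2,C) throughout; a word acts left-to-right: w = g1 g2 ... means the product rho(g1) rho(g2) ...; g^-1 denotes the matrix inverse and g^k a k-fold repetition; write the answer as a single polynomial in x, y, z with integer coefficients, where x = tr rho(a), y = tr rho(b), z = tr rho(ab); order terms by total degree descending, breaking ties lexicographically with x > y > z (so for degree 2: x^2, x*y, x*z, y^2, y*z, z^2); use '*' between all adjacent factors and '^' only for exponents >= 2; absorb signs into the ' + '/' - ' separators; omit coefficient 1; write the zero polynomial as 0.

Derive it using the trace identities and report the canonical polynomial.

apply: trace(a^2) = trace(a) * trace(a) - trace(1)   [square of a] = x^2 - 2
use: trace(a^2 b) = trace(a) * trace(b a) - trace(b)   [square of a] = x*z - y
trace(b^-1 a^2) = trace(a^2) * trace(b) - trace(a^2 b)   [inverse elimination on b] = x^2*y - x*z - y
apply: trace(b^-1 a^2 b^-1) = trace(b^-1 a^2) * trace(b) - trace(b^-1 a^2 b)   [inverse elimination on b] = x^2*y^2 - x*y*z - x^2 - y^2 + 2
trace(b^-1 a^2 b^-2) = trace(b^-1 a^2 b^-1) * trace(b) - trace(b^-1 a^2)   [inverse elimination on b] = x^2*y^3 - x*y^2*z - 2*x^2*y - y^3 + x*z + 3*y
trace(a^3) = trace(a) * trace(a^2) - trace(a)   [square of a] = x^3 - 3*x
trace(a^3 b) = trace(a) * trace(b a^2) - trace(b a)   [square of a] = x^2*z - x*y - z
trace(a b^-1 a^2) = trace(a^3) * trace(b) - trace(a^3 b)   [inverse elimination on b] = x^3*y - x^2*z - 2*x*y + z
apply: trace(a b a^3) = trace(a) * trace(a b a^2) - trace(a b a)   [square of a] = x^3*z - x^2*y - 2*x*z + y
trace(b a b a) = trace(a b) * trace(a b) - trace(1)   [split at a repeated a] = z^2 - 2
trace(b a b) = trace(b) * trace(a b) - trace(a)   [square of b] = y*z - x
trace(b a b a^2) = trace(a) * trace(b a b a) - trace(b a b)   [square of a] = x*z^2 - y*z - x
use: trace(a b a^3 b) = trace(a) * trace(b a b a^2) - trace(b a b a)   [square of a] = x^2*z^2 - x*y*z - x^2 - z^2 + 2
use: trace(a^2 b^-1 a b a) = trace(a b a^3) * trace(b) - trace(a b a^3 b)   [inverse elimination on b] = x^3*y*z - x^2*y^2 - x^2*z^2 - x*y*z + x^2 + y^2 + z^2 - 2
trace(b a b a b a) = trace(b a b a) * trace(b a) - trace(a b)   [split at a repeated b] = z^3 - 3*z
trace(b a b a b) = trace(b) * trace(a b a b) - trace(a b a)   [square of b] = y*z^2 - x*z - y
trace(a b a b a^2 b) = trace(a) * trace(b a b a b a) - trace(b a b a b)   [square of a] = x*z^3 - y*z^2 - 2*x*z + y
trace(a^2 b^-1 a b a b) = trace(a b a b a^2) * trace(b) - trace(a b a b a^2 b)   [inverse elimination on b] = x^2*y*z^2 - x*y^2*z - x*z^3 - x^2*y + 2*x*z + y
apply: trace(b a b^-1 a^2 b^-1 a) = trace(a^2 b^-1 a b a) * trace(b) - trace(a^2 b^-1 a b a b)   [inverse elimination on b] = x^3*y^2*z - x^2*y^3 - 2*x^2*y*z^2 + x*z^3 + 2*x^2*y + y^3 + y*z^2 - 2*x*z - 3*y
use: trace(a^-1 b a b^-1 a^2 b^-1) = trace(b a b^-1 a^2 b^-1) * trace(a) - trace(b a b^-1 a^2 b^-1 a)   [inverse elimination on a] = -x^3*y^2*z + x^4*y + x^2*y^3 + 2*x^2*y*z^2 - x^3*z - x*z^3 - 4*x^2*y - y^3 - y*z^2 + 3*x*z + 3*y
use: trace(b a b^-1 a) = trace(a b a) * trace(b) - trace(a b a b)   [inverse elimination on b] = x*y*z - y^2 - z^2 + 2
use: trace(a b^-1 a^2 b^-2 a^-1 b) = trace(a^-1 b a b^-1 a^2 b^-1) * trace(b) - trace(a^-1 b a b^-1 a^2)   [inverse elimination on b] = -x^3*y^3*z + x^4*y^2 + x^2*y^4 + 2*x^2*y^2*z^2 - x^3*y*z - x*y*z^3 - 4*x^2*y^2 - y^4 - y^2*z^2 + 2*x*y*z + 4*y^2 + z^2 - 2
trace(a b^-1 a^2 b^-2 a^-1 b^-1) = trace(a b^-1 a^2 b^-2 a^-1) * trace(b) - trace(a b^-1 a^2 b^-2 a^-1 b)   [inverse elimination on b] = x^3*y^3*z - x^4*y^2 - 2*x^2*y^2*z^2 + x^3*y*z - x*y^3*z + x*y*z^3 + 2*x^2*y^2 + y^2*z^2 - x*y*z - y^2 - z^2 + 2

x^3*y^3*z - x^4*y^2 - 2*x^2*y^2*z^2 + x^3*y*z - x*y^3*z + x*y*z^3 + 2*x^2*y^2 + y^2*z^2 - x*y*z - y^2 - z^2 + 2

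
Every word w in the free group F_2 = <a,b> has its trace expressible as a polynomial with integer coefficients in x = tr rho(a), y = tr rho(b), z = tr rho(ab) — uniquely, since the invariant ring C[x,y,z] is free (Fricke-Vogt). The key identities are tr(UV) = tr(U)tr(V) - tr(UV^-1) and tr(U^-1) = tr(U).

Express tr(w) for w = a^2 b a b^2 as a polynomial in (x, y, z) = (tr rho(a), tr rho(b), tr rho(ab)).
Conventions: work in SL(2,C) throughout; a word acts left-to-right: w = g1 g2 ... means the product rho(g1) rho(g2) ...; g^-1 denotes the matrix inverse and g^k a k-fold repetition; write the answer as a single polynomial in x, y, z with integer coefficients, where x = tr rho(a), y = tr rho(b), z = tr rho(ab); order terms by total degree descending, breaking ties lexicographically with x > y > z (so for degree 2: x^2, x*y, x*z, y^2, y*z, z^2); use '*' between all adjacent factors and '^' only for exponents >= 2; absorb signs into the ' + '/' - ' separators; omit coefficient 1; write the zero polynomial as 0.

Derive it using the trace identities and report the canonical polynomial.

x*y*z^2 - x^2*z - y^2*z + z

tr(b a b a) = tr(b a)*tr(b a) - tr(1)  (split on b) = z^2 - 2
tr(b a b) = tr(b)*tr(a b) - tr(a)  (reduce the b square) = y*z - x
tr(a^2 b a b) = tr(a)*tr(b a b a) - tr(b a b)  (reduce the a square) = x*z^2 - y*z - x
next, tr(a b a) = tr(a)*tr(b a) - tr(b)  (reduce the a square) = x*z - y
tr(a^2 b a) = tr(a)*tr(a b a) - tr(a b)  (reduce the a square) = x^2*z - x*y - z
tr(a^2 b a b^2) = tr(b)*tr(a^2 b a b) - tr(a^2 b a)  (reduce the b square) = x*y*z^2 - x^2*z - y^2*z + z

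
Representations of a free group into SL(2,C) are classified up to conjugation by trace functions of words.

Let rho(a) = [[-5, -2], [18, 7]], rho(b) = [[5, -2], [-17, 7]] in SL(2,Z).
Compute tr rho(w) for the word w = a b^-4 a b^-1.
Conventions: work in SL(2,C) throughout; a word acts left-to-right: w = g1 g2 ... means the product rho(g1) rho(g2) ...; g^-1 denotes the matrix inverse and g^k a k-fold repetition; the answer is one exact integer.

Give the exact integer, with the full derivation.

rho(a) = [[-5, -2], [18, 7]]
... * rho(b^-1) = [[7, 2], [17, 5]]  ->  [[-69, -20], [245, 71]]
... * rho(b^-1) = [[7, 2], [17, 5]]  ->  [[-823, -238], [2922, 845]]
... * rho(b^-1) = [[7, 2], [17, 5]]  ->  [[-9807, -2836], [34819, 10069]]
... * rho(b^-1) = [[7, 2], [17, 5]]  ->  [[-116861, -33794], [414906, 119983]]
... * rho(a) = [[-5, -2], [18, 7]]  ->  [[-23987, -2836], [85164, 10069]]
... * rho(b^-1) = [[7, 2], [17, 5]]  ->  [[-216121, -62154], [767321, 220673]]
tr = -216121 + 220673 = 4552

4552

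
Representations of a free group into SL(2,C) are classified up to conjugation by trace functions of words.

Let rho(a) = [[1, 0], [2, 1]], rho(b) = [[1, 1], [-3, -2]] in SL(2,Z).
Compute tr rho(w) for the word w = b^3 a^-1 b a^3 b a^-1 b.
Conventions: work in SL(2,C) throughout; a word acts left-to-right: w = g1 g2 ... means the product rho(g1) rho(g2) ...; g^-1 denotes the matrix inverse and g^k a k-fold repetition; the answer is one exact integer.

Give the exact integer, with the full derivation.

46

rho(b) = [[1, 1], [-3, -2]]
... * rho(b) = [[1, 1], [-3, -2]]  ->  [[-2, -1], [3, 1]]
... * rho(b) = [[1, 1], [-3, -2]]  ->  [[1, 0], [0, 1]]
... * rho(a^-1) = [[1, 0], [-2, 1]]  ->  [[1, 0], [-2, 1]]
... * rho(b) = [[1, 1], [-3, -2]]  ->  [[1, 1], [-5, -4]]
... * rho(a) = [[1, 0], [2, 1]]  ->  [[3, 1], [-13, -4]]
... * rho(a) = [[1, 0], [2, 1]]  ->  [[5, 1], [-21, -4]]
... * rho(a) = [[1, 0], [2, 1]]  ->  [[7, 1], [-29, -4]]
... * rho(b) = [[1, 1], [-3, -2]]  ->  [[4, 5], [-17, -21]]
... * rho(a^-1) = [[1, 0], [-2, 1]]  ->  [[-6, 5], [25, -21]]
... * rho(b) = [[1, 1], [-3, -2]]  ->  [[-21, -16], [88, 67]]
tr = -21 + 67 = 46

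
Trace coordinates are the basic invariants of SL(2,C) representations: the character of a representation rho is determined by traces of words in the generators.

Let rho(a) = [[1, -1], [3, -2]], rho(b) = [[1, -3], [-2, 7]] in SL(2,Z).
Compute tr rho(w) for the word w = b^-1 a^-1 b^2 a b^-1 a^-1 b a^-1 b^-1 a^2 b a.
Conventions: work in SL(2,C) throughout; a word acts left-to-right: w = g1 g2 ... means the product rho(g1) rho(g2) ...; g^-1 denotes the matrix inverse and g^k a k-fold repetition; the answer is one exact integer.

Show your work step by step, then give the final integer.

-221076092

rho(b^-1) = [[7, 3], [2, 1]]
... * rho(a^-1) = [[-2, 1], [-3, 1]]  ->  [[-23, 10], [-7, 3]]
... * rho(b) = [[1, -3], [-2, 7]]  ->  [[-43, 139], [-13, 42]]
... * rho(b) = [[1, -3], [-2, 7]]  ->  [[-321, 1102], [-97, 333]]
... * rho(a) = [[1, -1], [3, -2]]  ->  [[2985, -1883], [902, -569]]
... * rho(b^-1) = [[7, 3], [2, 1]]  ->  [[17129, 7072], [5176, 2137]]
... * rho(a^-1) = [[-2, 1], [-3, 1]]  ->  [[-55474, 24201], [-16763, 7313]]
... * rho(b) = [[1, -3], [-2, 7]]  ->  [[-103876, 335829], [-31389, 101480]]
... * rho(a^-1) = [[-2, 1], [-3, 1]]  ->  [[-799735, 231953], [-241662, 70091]]
... * rho(b^-1) = [[7, 3], [2, 1]]  ->  [[-5134239, -2167252], [-1551452, -654895]]
... * rho(a) = [[1, -1], [3, -2]]  ->  [[-11635995, 9468743], [-3516137, 2861242]]
... * rho(a) = [[1, -1], [3, -2]]  ->  [[16770234, -7301491], [5067589, -2206347]]
... * rho(b) = [[1, -3], [-2, 7]]  ->  [[31373216, -101421139], [9480283, -30647196]]
... * rho(a) = [[1, -1], [3, -2]]  ->  [[-272890201, 171469062], [-82461305, 51814109]]
tr = -272890201 + 51814109 = -221076092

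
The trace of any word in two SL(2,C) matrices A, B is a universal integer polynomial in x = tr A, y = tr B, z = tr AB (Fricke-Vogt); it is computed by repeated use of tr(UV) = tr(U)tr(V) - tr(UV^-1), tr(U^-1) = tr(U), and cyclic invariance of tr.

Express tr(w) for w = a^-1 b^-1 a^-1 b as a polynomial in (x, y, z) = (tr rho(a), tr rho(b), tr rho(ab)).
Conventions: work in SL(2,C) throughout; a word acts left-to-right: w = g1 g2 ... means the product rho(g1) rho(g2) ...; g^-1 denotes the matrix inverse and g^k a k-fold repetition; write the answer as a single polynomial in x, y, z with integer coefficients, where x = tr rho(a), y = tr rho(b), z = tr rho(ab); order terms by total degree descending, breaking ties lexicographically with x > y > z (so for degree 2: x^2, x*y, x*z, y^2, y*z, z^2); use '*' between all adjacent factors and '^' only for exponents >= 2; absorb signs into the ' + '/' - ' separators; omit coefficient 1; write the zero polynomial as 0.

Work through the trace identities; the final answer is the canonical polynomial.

trace(a^-1) = trace(a) = x
trace(a b a) = trace(a)*trace(b a) - trace(b) = x*z - y
trace(a b a b) = trace(b a)*trace(b a) - trace(1)   [split at repeated b] = z^2 - 2
trace(b a b^-1 a) = trace(a b a)*trace(b) - trace(a b a b) = x*y*z - y^2 - z^2 + 2
and trace(b^-1 a^-1 b a) = trace(b a b^-1)*trace(a) - trace(b a b^-1 a) = -x*y*z + x^2 + y^2 + z^2 - 2
trace(a^-1 b^-1 a^-1 b) = trace(b^-1 a^-1 b)*trace(a) - trace(b^-1 a^-1 b a) = x*y*z - y^2 - z^2 + 2

x*y*z - y^2 - z^2 + 2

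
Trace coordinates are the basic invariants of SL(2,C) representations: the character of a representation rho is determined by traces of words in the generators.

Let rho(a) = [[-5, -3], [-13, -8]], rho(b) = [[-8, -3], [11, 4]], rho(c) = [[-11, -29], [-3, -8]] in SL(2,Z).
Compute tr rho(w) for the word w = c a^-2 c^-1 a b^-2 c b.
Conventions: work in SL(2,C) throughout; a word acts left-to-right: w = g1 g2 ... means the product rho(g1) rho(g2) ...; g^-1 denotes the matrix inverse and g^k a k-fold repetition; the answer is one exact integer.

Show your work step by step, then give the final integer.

rho(c) = [[-11, -29], [-3, -8]]
... * rho(a^-1) = [[-8, 3], [13, -5]]  ->  [[-289, 112], [-80, 31]]
... * rho(a^-1) = [[-8, 3], [13, -5]]  ->  [[3768, -1427], [1043, -395]]
... * rho(c^-1) = [[-8, 29], [3, -11]]  ->  [[-34425, 124969], [-9529, 34592]]
... * rho(a) = [[-5, -3], [-13, -8]]  ->  [[-1452472, -896477], [-402051, -248149]]
... * rho(b^-1) = [[4, 3], [-11, -8]]  ->  [[4051359, 2814400], [1121435, 779039]]
... * rho(b^-1) = [[4, 3], [-11, -8]]  ->  [[-14752964, -10361123], [-4083689, -2868007]]
... * rho(c) = [[-11, -29], [-3, -8]]  ->  [[193365973, 510724940], [53524600, 141371037]]
... * rho(b) = [[-8, -3], [11, 4]]  ->  [[4071046556, 1462801841], [1126884607, 404910348]]
tr = 4071046556 + 404910348 = 4475956904

4475956904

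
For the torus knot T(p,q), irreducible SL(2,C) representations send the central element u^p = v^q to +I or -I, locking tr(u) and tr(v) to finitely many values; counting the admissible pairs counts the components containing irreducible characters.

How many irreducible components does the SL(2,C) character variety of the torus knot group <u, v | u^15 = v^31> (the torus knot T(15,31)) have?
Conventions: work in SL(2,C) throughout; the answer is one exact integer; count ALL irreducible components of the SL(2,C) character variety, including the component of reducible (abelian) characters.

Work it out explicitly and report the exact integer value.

211

Gamma = < u, v | u^15 = v^31 > (torus knot T(15,31)); the central element u^15 = v^31 acts as +I or -I in any irreducible SL(2,C) representation.
This locks tr(u) to 2*cos(pi*alpha/15), alpha in 1..14, and tr(v) to 2*cos(pi*beta/31), beta in 1..30, on each component of irreducible characters.
The two central values (-1)^alpha I and (-1)^beta I must be the same matrix, so alpha and beta share a parity.
Counting: 7 odd alphas x 15 odd betas + 7 even alphas x 15 even betas = 105 + 105 = 210.
components with irreducible characters: 210; plus the single component of reducible (abelian) characters: total 211.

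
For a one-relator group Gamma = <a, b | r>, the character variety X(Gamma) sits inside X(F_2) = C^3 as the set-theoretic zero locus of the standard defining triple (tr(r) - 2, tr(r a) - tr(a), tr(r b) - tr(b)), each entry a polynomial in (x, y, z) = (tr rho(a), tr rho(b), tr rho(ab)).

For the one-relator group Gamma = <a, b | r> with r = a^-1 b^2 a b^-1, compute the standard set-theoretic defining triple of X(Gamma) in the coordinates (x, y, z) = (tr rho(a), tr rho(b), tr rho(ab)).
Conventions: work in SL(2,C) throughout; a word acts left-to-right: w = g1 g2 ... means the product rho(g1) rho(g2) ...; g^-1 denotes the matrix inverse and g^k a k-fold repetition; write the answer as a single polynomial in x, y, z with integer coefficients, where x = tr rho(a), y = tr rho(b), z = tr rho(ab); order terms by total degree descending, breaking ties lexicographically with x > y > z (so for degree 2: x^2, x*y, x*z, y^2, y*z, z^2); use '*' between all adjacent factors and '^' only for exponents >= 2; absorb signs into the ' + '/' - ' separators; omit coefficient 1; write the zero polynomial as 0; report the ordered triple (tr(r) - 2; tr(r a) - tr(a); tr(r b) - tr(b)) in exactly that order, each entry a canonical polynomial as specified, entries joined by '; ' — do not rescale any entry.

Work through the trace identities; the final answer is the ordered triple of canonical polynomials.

so trace(a^2 b) = trace(a)*trace(b a) - trace(b)   [square of a] = x*z - y
so trace(a^2) = trace(a)*trace(a) - trace(1)   [square of a] = x^2 - 2
so trace(a b^2 a) = trace(b)*trace(a^2 b) - trace(a^2)   [square of b] = x*y*z - x^2 - y^2 + 2
reduce: trace(a b a b) = trace(b a)*trace(b a) - trace(1)   [split at a repeated b] = z^2 - 2
reduce: trace(a b^2 a b) = trace(b)*trace(a b a b) - trace(a b a)   [square of b] = y*z^2 - x*z - y
trace(b^2 a b^-1 a) = trace(a b^2 a)*trace(b) - trace(a b^2 a b)   [inverse elimination on b] = x*y^2*z - x^2*y - y^3 - y*z^2 + x*z + 3*y
reduce: trace(a^-1 b^2 a b^-1) = trace(b^2 a b^-1)*trace(a) - trace(b^2 a b^-1 a)   [inverse elimination on a] = -x*y^2*z + x^2*y + y^3 + y*z^2 - 3*y
reduce: trace(b^2) = trace(b)*trace(b) - trace(1) = y^2 - 2
assemble the triple (trace(r) - 2; trace(r a) - x; trace(r b) - y)

-x*y^2*z + x^2*y + y^3 + y*z^2 - 3*y - 2; -x + z; y^2 - y - 2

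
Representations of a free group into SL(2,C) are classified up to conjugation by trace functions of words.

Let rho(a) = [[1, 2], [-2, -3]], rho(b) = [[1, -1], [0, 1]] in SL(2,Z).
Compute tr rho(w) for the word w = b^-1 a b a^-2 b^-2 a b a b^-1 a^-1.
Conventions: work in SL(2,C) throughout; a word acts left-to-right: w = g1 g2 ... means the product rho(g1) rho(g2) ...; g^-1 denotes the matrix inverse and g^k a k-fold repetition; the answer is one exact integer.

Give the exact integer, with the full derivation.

rho(b^-1) = [[1, 1], [0, 1]]
... * rho(a) = [[1, 2], [-2, -3]]  ->  [[-1, -1], [-2, -3]]
... * rho(b) = [[1, -1], [0, 1]]  ->  [[-1, 0], [-2, -1]]
... * rho(a^-1) = [[-3, -2], [2, 1]]  ->  [[3, 2], [4, 3]]
... * rho(a^-1) = [[-3, -2], [2, 1]]  ->  [[-5, -4], [-6, -5]]
... * rho(b^-1) = [[1, 1], [0, 1]]  ->  [[-5, -9], [-6, -11]]
... * rho(b^-1) = [[1, 1], [0, 1]]  ->  [[-5, -14], [-6, -17]]
... * rho(a) = [[1, 2], [-2, -3]]  ->  [[23, 32], [28, 39]]
... * rho(b) = [[1, -1], [0, 1]]  ->  [[23, 9], [28, 11]]
... * rho(a) = [[1, 2], [-2, -3]]  ->  [[5, 19], [6, 23]]
... * rho(b^-1) = [[1, 1], [0, 1]]  ->  [[5, 24], [6, 29]]
... * rho(a^-1) = [[-3, -2], [2, 1]]  ->  [[33, 14], [40, 17]]
tr = 33 + 17 = 50

50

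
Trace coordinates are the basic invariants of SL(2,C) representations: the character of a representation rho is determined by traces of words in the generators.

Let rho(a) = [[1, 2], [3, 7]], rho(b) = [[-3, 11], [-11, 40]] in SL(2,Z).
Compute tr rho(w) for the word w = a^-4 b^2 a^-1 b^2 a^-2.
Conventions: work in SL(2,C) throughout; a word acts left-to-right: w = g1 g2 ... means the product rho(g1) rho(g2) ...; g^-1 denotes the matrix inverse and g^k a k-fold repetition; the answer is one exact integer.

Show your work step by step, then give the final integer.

1012617208

rho(a^-1) = [[7, -2], [-3, 1]]
... * rho(a^-1) = [[7, -2], [-3, 1]]  ->  [[55, -16], [-24, 7]]
... * rho(a^-1) = [[7, -2], [-3, 1]]  ->  [[433, -126], [-189, 55]]
... * rho(a^-1) = [[7, -2], [-3, 1]]  ->  [[3409, -992], [-1488, 433]]
... * rho(b) = [[-3, 11], [-11, 40]]  ->  [[685, -2181], [-299, 952]]
... * rho(b) = [[-3, 11], [-11, 40]]  ->  [[21936, -79705], [-9575, 34791]]
... * rho(a^-1) = [[7, -2], [-3, 1]]  ->  [[392667, -123577], [-171398, 53941]]
... * rho(b) = [[-3, 11], [-11, 40]]  ->  [[181346, -623743], [-79157, 272262]]
... * rho(b) = [[-3, 11], [-11, 40]]  ->  [[6317135, -22954914], [-2757411, 10019753]]
... * rho(a^-1) = [[7, -2], [-3, 1]]  ->  [[113084687, -35589184], [-49361136, 15534575]]
... * rho(a^-1) = [[7, -2], [-3, 1]]  ->  [[898360361, -261758558], [-392131677, 114256847]]
tr = 898360361 + 114256847 = 1012617208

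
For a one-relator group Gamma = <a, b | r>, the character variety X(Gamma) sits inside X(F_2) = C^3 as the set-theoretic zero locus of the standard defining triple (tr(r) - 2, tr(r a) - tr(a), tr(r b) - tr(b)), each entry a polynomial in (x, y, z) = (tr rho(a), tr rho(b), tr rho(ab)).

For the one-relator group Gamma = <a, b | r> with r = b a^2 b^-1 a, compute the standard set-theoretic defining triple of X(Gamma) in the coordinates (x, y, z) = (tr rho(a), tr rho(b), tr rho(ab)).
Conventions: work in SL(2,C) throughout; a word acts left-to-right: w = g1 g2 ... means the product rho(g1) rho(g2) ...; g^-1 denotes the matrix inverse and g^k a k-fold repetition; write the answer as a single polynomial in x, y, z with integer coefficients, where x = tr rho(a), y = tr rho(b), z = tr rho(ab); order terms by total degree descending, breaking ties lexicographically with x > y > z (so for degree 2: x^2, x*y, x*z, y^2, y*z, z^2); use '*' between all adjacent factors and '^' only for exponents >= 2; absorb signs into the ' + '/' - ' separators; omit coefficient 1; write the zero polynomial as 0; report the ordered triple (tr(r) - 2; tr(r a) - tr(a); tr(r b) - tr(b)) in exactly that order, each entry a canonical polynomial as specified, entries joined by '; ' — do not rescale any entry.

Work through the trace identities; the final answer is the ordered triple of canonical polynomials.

x^2*y*z - x*y^2 - x*z^2 + x - 2; x^3*y*z - x^2*y^2 - x^2*z^2 - x + 2; x^2*y^2*z - x^3*y - x*y^3 - x*y*z^2 + x^2*z + 3*x*y - y - z

so trace(b a^2) = trace(a)*trace(b a) - trace(b)  (reduce the a square) = x*z - y
trace(a b a^2) = trace(a)*trace(b a^2) - trace(b a)  (reduce the a square) = x^2*z - x*y - z
reduce: trace(b a b a) = trace(b a)*trace(b a) - trace(1)  (split on b) = z^2 - 2
trace(b a b) = trace(b)*trace(a b) - trace(a)  (reduce the b square) = y*z - x
trace(a b a^2 b) = trace(a)*trace(b a b a) - trace(b a b)  (reduce the a square) = x*z^2 - y*z - x
trace(b a^2 b^-1 a) = trace(a b a^2)*trace(b) - trace(a b a^2 b)  (eliminate b^-1) = x^2*y*z - x*y^2 - x*z^2 + x
so trace(a^2 b a^2) = trace(a)*trace(a^2 b a) - trace(a^2 b) = x^3*z - x^2*y - 2*x*z + y
reduce: trace(b^2) = trace(b)*trace(b) - trace(1) = y^2 - 2
trace(b a^2 b) = trace(a)*trace(b^2 a) - trace(b^2) = x*y*z - x^2 - y^2 + 2
trace(a^2 b a^2 b) = trace(a)*trace(b a^2 b a) - trace(b a^2 b) = x^2*z^2 - 2*x*y*z + y^2 - 2
reduce: trace(b a^2 b^-1 a^2) = trace(a^2 b a^2)*trace(b) - trace(a^2 b a^2 b) = x^3*y*z - x^2*y^2 - x^2*z^2 + 2
reduce: trace(a^2) = trace(a)*trace(a) - trace(1) = x^2 - 2
so trace(a^3) = trace(a)*trace(a^2) - trace(a) = x^3 - 3*x
trace(a b^2 a^2) = trace(b)*trace(a^3 b) - trace(a^3) = x^2*y*z - x^3 - x*y^2 - y*z + 3*x
so trace(b a b^2 a) = trace(b)*trace(a b a b) - trace(a b a) = y*z^2 - x*z - y
so trace(b a b^2) = trace(b)*trace(a b^2) - trace(a b) = y^2*z - x*y - z
trace(a b^2 a^2 b) = trace(a)*trace(b a b^2 a) - trace(b a b^2) = x*y*z^2 - x^2*z - y^2*z + z
reduce: trace(b a^2 b^-1 a b) = trace(a b^2 a^2)*trace(b) - trace(a b^2 a^2 b) = x^2*y^2*z - x^3*y - x*y^3 - x*y*z^2 + x^2*z + 3*x*y - z
assemble the triple (trace(r) - 2; trace(r a) - x; trace(r b) - y)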